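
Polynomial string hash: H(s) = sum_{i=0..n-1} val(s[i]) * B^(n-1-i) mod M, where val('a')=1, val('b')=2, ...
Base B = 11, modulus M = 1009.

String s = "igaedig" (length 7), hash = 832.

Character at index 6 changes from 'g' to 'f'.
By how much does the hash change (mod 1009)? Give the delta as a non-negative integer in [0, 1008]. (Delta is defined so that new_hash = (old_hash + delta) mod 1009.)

Answer: 1008

Derivation:
Delta formula: (val(new) - val(old)) * B^(n-1-k) mod M
  val('f') - val('g') = 6 - 7 = -1
  B^(n-1-k) = 11^0 mod 1009 = 1
  Delta = -1 * 1 mod 1009 = 1008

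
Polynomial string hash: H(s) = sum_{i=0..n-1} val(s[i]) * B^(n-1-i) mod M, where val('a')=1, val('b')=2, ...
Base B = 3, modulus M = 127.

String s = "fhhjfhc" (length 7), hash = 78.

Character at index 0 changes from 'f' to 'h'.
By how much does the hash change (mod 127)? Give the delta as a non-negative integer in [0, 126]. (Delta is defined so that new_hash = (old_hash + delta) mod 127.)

Delta formula: (val(new) - val(old)) * B^(n-1-k) mod M
  val('h') - val('f') = 8 - 6 = 2
  B^(n-1-k) = 3^6 mod 127 = 94
  Delta = 2 * 94 mod 127 = 61

Answer: 61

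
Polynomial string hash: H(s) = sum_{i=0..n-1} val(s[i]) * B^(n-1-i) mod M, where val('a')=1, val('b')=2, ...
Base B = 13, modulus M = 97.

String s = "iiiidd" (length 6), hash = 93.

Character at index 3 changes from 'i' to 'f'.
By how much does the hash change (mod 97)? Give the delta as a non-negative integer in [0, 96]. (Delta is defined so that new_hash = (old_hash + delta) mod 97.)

Delta formula: (val(new) - val(old)) * B^(n-1-k) mod M
  val('f') - val('i') = 6 - 9 = -3
  B^(n-1-k) = 13^2 mod 97 = 72
  Delta = -3 * 72 mod 97 = 75

Answer: 75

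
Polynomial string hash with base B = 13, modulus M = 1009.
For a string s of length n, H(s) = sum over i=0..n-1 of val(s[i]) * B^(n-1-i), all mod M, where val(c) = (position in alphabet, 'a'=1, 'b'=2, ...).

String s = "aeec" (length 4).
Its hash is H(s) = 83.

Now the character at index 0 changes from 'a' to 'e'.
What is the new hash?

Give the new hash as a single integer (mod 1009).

Answer: 799

Derivation:
val('a') = 1, val('e') = 5
Position k = 0, exponent = n-1-k = 3
B^3 mod M = 13^3 mod 1009 = 179
Delta = (5 - 1) * 179 mod 1009 = 716
New hash = (83 + 716) mod 1009 = 799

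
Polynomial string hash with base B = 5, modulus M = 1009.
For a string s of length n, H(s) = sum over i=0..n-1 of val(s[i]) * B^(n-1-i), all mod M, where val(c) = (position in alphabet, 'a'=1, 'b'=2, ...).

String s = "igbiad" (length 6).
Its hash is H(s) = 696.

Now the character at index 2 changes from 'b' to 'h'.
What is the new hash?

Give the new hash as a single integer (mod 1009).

val('b') = 2, val('h') = 8
Position k = 2, exponent = n-1-k = 3
B^3 mod M = 5^3 mod 1009 = 125
Delta = (8 - 2) * 125 mod 1009 = 750
New hash = (696 + 750) mod 1009 = 437

Answer: 437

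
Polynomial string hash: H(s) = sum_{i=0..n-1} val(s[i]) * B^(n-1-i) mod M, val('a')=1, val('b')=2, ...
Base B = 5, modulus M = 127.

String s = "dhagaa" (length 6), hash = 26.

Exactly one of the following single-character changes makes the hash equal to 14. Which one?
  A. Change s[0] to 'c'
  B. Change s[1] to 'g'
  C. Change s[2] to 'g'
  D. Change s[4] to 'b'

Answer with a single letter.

Answer: C

Derivation:
Option A: s[0]='d'->'c', delta=(3-4)*5^5 mod 127 = 50, hash=26+50 mod 127 = 76
Option B: s[1]='h'->'g', delta=(7-8)*5^4 mod 127 = 10, hash=26+10 mod 127 = 36
Option C: s[2]='a'->'g', delta=(7-1)*5^3 mod 127 = 115, hash=26+115 mod 127 = 14 <-- target
Option D: s[4]='a'->'b', delta=(2-1)*5^1 mod 127 = 5, hash=26+5 mod 127 = 31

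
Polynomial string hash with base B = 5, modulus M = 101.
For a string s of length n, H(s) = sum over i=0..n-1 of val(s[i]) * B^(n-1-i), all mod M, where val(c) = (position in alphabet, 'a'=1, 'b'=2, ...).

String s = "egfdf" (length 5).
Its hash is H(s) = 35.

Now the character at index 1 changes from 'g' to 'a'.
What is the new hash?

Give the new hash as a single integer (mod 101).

Answer: 93

Derivation:
val('g') = 7, val('a') = 1
Position k = 1, exponent = n-1-k = 3
B^3 mod M = 5^3 mod 101 = 24
Delta = (1 - 7) * 24 mod 101 = 58
New hash = (35 + 58) mod 101 = 93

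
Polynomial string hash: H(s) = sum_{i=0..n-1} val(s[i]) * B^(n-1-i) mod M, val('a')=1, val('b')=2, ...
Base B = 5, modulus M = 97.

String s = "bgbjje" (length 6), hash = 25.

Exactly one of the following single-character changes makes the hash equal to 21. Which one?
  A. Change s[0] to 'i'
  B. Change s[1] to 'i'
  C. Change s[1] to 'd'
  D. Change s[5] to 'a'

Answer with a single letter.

Option A: s[0]='b'->'i', delta=(9-2)*5^5 mod 97 = 50, hash=25+50 mod 97 = 75
Option B: s[1]='g'->'i', delta=(9-7)*5^4 mod 97 = 86, hash=25+86 mod 97 = 14
Option C: s[1]='g'->'d', delta=(4-7)*5^4 mod 97 = 65, hash=25+65 mod 97 = 90
Option D: s[5]='e'->'a', delta=(1-5)*5^0 mod 97 = 93, hash=25+93 mod 97 = 21 <-- target

Answer: D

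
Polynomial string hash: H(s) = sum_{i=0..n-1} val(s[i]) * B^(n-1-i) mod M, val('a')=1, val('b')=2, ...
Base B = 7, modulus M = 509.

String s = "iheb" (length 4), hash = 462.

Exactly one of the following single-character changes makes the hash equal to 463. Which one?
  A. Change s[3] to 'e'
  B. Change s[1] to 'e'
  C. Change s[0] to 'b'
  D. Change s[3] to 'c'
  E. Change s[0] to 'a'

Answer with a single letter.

Answer: D

Derivation:
Option A: s[3]='b'->'e', delta=(5-2)*7^0 mod 509 = 3, hash=462+3 mod 509 = 465
Option B: s[1]='h'->'e', delta=(5-8)*7^2 mod 509 = 362, hash=462+362 mod 509 = 315
Option C: s[0]='i'->'b', delta=(2-9)*7^3 mod 509 = 144, hash=462+144 mod 509 = 97
Option D: s[3]='b'->'c', delta=(3-2)*7^0 mod 509 = 1, hash=462+1 mod 509 = 463 <-- target
Option E: s[0]='i'->'a', delta=(1-9)*7^3 mod 509 = 310, hash=462+310 mod 509 = 263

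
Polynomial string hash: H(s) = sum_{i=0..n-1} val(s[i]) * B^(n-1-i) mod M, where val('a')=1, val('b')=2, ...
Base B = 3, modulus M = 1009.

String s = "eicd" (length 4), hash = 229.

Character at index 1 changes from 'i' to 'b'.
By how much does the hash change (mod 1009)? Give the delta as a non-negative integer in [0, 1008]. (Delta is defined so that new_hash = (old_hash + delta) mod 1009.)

Answer: 946

Derivation:
Delta formula: (val(new) - val(old)) * B^(n-1-k) mod M
  val('b') - val('i') = 2 - 9 = -7
  B^(n-1-k) = 3^2 mod 1009 = 9
  Delta = -7 * 9 mod 1009 = 946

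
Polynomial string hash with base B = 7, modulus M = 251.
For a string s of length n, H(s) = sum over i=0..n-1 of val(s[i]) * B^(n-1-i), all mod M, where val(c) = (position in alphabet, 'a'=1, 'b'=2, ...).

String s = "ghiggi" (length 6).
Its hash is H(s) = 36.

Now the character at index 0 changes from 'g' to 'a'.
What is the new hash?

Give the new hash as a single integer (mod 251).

Answer: 96

Derivation:
val('g') = 7, val('a') = 1
Position k = 0, exponent = n-1-k = 5
B^5 mod M = 7^5 mod 251 = 241
Delta = (1 - 7) * 241 mod 251 = 60
New hash = (36 + 60) mod 251 = 96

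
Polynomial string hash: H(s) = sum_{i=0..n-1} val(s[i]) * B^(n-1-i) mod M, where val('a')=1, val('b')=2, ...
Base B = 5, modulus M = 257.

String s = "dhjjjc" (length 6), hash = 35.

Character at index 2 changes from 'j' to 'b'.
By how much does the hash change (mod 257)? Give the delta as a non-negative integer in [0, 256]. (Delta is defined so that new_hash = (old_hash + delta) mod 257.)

Answer: 28

Derivation:
Delta formula: (val(new) - val(old)) * B^(n-1-k) mod M
  val('b') - val('j') = 2 - 10 = -8
  B^(n-1-k) = 5^3 mod 257 = 125
  Delta = -8 * 125 mod 257 = 28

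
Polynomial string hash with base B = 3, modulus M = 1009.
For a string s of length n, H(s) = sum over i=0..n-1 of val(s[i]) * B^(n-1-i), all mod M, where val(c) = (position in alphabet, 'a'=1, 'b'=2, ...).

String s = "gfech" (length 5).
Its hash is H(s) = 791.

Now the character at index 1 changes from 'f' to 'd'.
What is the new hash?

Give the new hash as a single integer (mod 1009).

Answer: 737

Derivation:
val('f') = 6, val('d') = 4
Position k = 1, exponent = n-1-k = 3
B^3 mod M = 3^3 mod 1009 = 27
Delta = (4 - 6) * 27 mod 1009 = 955
New hash = (791 + 955) mod 1009 = 737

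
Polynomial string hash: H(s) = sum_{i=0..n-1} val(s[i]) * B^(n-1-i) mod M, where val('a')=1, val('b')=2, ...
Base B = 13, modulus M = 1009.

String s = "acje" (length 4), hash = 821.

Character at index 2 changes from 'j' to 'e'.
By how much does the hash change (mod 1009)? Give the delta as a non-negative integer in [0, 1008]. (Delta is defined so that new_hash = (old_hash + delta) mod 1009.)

Delta formula: (val(new) - val(old)) * B^(n-1-k) mod M
  val('e') - val('j') = 5 - 10 = -5
  B^(n-1-k) = 13^1 mod 1009 = 13
  Delta = -5 * 13 mod 1009 = 944

Answer: 944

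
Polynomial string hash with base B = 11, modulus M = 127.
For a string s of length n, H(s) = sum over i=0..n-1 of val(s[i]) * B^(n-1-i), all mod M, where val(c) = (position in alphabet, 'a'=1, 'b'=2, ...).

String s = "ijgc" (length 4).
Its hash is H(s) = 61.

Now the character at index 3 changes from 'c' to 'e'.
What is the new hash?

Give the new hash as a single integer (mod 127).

Answer: 63

Derivation:
val('c') = 3, val('e') = 5
Position k = 3, exponent = n-1-k = 0
B^0 mod M = 11^0 mod 127 = 1
Delta = (5 - 3) * 1 mod 127 = 2
New hash = (61 + 2) mod 127 = 63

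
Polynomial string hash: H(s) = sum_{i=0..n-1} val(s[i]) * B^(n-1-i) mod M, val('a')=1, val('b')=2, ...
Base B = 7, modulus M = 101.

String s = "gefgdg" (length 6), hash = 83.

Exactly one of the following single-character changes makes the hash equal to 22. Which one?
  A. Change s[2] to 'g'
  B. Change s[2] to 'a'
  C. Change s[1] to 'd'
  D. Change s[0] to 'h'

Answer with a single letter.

Answer: A

Derivation:
Option A: s[2]='f'->'g', delta=(7-6)*7^3 mod 101 = 40, hash=83+40 mod 101 = 22 <-- target
Option B: s[2]='f'->'a', delta=(1-6)*7^3 mod 101 = 2, hash=83+2 mod 101 = 85
Option C: s[1]='e'->'d', delta=(4-5)*7^4 mod 101 = 23, hash=83+23 mod 101 = 5
Option D: s[0]='g'->'h', delta=(8-7)*7^5 mod 101 = 41, hash=83+41 mod 101 = 23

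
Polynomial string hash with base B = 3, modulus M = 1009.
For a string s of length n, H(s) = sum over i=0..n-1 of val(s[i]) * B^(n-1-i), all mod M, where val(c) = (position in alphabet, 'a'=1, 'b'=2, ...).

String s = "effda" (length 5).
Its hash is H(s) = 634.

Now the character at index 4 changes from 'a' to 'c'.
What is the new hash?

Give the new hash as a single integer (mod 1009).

Answer: 636

Derivation:
val('a') = 1, val('c') = 3
Position k = 4, exponent = n-1-k = 0
B^0 mod M = 3^0 mod 1009 = 1
Delta = (3 - 1) * 1 mod 1009 = 2
New hash = (634 + 2) mod 1009 = 636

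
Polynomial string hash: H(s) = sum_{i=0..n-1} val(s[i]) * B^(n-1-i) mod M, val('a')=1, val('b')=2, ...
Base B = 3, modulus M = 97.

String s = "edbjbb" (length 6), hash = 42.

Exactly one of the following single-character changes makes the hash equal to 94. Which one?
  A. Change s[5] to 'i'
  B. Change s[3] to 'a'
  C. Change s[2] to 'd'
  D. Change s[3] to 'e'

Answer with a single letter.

Option A: s[5]='b'->'i', delta=(9-2)*3^0 mod 97 = 7, hash=42+7 mod 97 = 49
Option B: s[3]='j'->'a', delta=(1-10)*3^2 mod 97 = 16, hash=42+16 mod 97 = 58
Option C: s[2]='b'->'d', delta=(4-2)*3^3 mod 97 = 54, hash=42+54 mod 97 = 96
Option D: s[3]='j'->'e', delta=(5-10)*3^2 mod 97 = 52, hash=42+52 mod 97 = 94 <-- target

Answer: D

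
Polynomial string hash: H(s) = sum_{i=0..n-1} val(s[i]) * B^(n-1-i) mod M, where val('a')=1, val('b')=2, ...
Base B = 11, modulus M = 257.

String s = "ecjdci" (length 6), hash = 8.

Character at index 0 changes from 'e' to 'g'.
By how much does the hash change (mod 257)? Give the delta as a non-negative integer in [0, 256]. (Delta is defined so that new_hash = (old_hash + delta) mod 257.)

Delta formula: (val(new) - val(old)) * B^(n-1-k) mod M
  val('g') - val('e') = 7 - 5 = 2
  B^(n-1-k) = 11^5 mod 257 = 169
  Delta = 2 * 169 mod 257 = 81

Answer: 81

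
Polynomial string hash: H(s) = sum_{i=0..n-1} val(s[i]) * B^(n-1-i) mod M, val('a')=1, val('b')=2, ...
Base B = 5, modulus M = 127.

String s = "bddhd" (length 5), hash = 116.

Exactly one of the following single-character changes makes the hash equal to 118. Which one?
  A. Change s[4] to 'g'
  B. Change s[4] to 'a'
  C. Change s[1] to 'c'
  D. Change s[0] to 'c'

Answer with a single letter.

Option A: s[4]='d'->'g', delta=(7-4)*5^0 mod 127 = 3, hash=116+3 mod 127 = 119
Option B: s[4]='d'->'a', delta=(1-4)*5^0 mod 127 = 124, hash=116+124 mod 127 = 113
Option C: s[1]='d'->'c', delta=(3-4)*5^3 mod 127 = 2, hash=116+2 mod 127 = 118 <-- target
Option D: s[0]='b'->'c', delta=(3-2)*5^4 mod 127 = 117, hash=116+117 mod 127 = 106

Answer: C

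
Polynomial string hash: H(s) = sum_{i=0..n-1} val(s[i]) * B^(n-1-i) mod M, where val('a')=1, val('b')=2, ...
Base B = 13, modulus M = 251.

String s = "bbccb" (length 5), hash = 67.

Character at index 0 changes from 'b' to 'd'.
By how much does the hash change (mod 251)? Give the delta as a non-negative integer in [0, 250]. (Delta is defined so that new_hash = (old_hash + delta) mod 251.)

Answer: 145

Derivation:
Delta formula: (val(new) - val(old)) * B^(n-1-k) mod M
  val('d') - val('b') = 4 - 2 = 2
  B^(n-1-k) = 13^4 mod 251 = 198
  Delta = 2 * 198 mod 251 = 145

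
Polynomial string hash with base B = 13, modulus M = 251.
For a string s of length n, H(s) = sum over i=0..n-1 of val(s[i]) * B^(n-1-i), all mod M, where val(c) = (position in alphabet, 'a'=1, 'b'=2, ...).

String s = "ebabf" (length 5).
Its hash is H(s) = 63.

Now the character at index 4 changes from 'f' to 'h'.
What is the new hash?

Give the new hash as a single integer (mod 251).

val('f') = 6, val('h') = 8
Position k = 4, exponent = n-1-k = 0
B^0 mod M = 13^0 mod 251 = 1
Delta = (8 - 6) * 1 mod 251 = 2
New hash = (63 + 2) mod 251 = 65

Answer: 65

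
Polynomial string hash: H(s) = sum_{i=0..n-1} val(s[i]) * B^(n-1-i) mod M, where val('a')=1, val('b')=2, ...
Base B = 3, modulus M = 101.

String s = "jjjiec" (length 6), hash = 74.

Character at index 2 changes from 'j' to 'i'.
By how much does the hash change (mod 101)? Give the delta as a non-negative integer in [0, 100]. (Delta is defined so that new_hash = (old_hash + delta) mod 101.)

Answer: 74

Derivation:
Delta formula: (val(new) - val(old)) * B^(n-1-k) mod M
  val('i') - val('j') = 9 - 10 = -1
  B^(n-1-k) = 3^3 mod 101 = 27
  Delta = -1 * 27 mod 101 = 74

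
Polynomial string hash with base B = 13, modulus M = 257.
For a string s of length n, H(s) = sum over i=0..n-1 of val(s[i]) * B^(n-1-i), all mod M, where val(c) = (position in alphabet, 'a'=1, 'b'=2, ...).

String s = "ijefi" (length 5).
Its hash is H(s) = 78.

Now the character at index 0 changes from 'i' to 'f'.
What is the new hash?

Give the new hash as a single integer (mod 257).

val('i') = 9, val('f') = 6
Position k = 0, exponent = n-1-k = 4
B^4 mod M = 13^4 mod 257 = 34
Delta = (6 - 9) * 34 mod 257 = 155
New hash = (78 + 155) mod 257 = 233

Answer: 233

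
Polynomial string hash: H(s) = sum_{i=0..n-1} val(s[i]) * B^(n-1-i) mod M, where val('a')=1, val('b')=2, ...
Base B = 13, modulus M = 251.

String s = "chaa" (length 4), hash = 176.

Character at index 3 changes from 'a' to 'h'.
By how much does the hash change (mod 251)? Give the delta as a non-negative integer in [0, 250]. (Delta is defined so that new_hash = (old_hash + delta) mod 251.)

Delta formula: (val(new) - val(old)) * B^(n-1-k) mod M
  val('h') - val('a') = 8 - 1 = 7
  B^(n-1-k) = 13^0 mod 251 = 1
  Delta = 7 * 1 mod 251 = 7

Answer: 7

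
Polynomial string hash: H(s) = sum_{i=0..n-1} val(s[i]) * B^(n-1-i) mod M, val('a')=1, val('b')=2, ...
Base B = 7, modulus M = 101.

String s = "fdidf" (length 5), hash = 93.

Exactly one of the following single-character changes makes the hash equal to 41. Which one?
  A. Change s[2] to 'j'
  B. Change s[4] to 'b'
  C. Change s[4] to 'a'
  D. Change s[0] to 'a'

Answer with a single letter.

Option A: s[2]='i'->'j', delta=(10-9)*7^2 mod 101 = 49, hash=93+49 mod 101 = 41 <-- target
Option B: s[4]='f'->'b', delta=(2-6)*7^0 mod 101 = 97, hash=93+97 mod 101 = 89
Option C: s[4]='f'->'a', delta=(1-6)*7^0 mod 101 = 96, hash=93+96 mod 101 = 88
Option D: s[0]='f'->'a', delta=(1-6)*7^4 mod 101 = 14, hash=93+14 mod 101 = 6

Answer: A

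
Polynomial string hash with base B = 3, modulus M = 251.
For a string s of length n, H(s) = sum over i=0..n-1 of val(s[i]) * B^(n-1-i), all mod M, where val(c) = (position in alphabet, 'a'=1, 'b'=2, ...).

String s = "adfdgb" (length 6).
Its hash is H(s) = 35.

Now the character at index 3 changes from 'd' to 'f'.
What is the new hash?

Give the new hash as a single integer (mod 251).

Answer: 53

Derivation:
val('d') = 4, val('f') = 6
Position k = 3, exponent = n-1-k = 2
B^2 mod M = 3^2 mod 251 = 9
Delta = (6 - 4) * 9 mod 251 = 18
New hash = (35 + 18) mod 251 = 53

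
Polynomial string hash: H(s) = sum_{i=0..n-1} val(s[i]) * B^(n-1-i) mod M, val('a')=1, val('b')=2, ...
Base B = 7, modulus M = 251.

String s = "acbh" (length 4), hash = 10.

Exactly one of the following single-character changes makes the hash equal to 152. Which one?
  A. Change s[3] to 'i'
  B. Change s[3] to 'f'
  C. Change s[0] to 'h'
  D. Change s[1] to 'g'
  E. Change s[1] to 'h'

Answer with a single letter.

Answer: C

Derivation:
Option A: s[3]='h'->'i', delta=(9-8)*7^0 mod 251 = 1, hash=10+1 mod 251 = 11
Option B: s[3]='h'->'f', delta=(6-8)*7^0 mod 251 = 249, hash=10+249 mod 251 = 8
Option C: s[0]='a'->'h', delta=(8-1)*7^3 mod 251 = 142, hash=10+142 mod 251 = 152 <-- target
Option D: s[1]='c'->'g', delta=(7-3)*7^2 mod 251 = 196, hash=10+196 mod 251 = 206
Option E: s[1]='c'->'h', delta=(8-3)*7^2 mod 251 = 245, hash=10+245 mod 251 = 4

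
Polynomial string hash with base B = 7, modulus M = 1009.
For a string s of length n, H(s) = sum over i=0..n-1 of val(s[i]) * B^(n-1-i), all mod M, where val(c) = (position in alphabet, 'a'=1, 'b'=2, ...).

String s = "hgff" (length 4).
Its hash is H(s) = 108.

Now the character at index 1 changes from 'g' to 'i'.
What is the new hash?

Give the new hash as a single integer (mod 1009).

val('g') = 7, val('i') = 9
Position k = 1, exponent = n-1-k = 2
B^2 mod M = 7^2 mod 1009 = 49
Delta = (9 - 7) * 49 mod 1009 = 98
New hash = (108 + 98) mod 1009 = 206

Answer: 206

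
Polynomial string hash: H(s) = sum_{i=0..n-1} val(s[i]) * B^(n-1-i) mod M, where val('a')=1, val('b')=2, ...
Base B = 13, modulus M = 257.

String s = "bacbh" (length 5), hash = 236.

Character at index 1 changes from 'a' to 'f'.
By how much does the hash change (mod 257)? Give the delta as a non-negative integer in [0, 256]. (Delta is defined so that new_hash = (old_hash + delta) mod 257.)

Delta formula: (val(new) - val(old)) * B^(n-1-k) mod M
  val('f') - val('a') = 6 - 1 = 5
  B^(n-1-k) = 13^3 mod 257 = 141
  Delta = 5 * 141 mod 257 = 191

Answer: 191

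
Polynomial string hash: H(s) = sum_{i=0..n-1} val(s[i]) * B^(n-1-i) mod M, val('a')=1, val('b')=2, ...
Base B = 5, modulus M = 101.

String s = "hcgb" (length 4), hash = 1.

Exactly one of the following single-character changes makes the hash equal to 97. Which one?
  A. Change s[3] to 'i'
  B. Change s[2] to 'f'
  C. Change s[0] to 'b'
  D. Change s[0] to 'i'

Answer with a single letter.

Option A: s[3]='b'->'i', delta=(9-2)*5^0 mod 101 = 7, hash=1+7 mod 101 = 8
Option B: s[2]='g'->'f', delta=(6-7)*5^1 mod 101 = 96, hash=1+96 mod 101 = 97 <-- target
Option C: s[0]='h'->'b', delta=(2-8)*5^3 mod 101 = 58, hash=1+58 mod 101 = 59
Option D: s[0]='h'->'i', delta=(9-8)*5^3 mod 101 = 24, hash=1+24 mod 101 = 25

Answer: B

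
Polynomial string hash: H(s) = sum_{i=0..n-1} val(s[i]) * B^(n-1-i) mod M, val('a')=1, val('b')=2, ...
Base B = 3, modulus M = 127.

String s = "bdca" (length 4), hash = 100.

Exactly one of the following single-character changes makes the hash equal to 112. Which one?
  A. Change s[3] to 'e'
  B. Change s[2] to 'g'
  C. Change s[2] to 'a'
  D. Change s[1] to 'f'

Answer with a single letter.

Option A: s[3]='a'->'e', delta=(5-1)*3^0 mod 127 = 4, hash=100+4 mod 127 = 104
Option B: s[2]='c'->'g', delta=(7-3)*3^1 mod 127 = 12, hash=100+12 mod 127 = 112 <-- target
Option C: s[2]='c'->'a', delta=(1-3)*3^1 mod 127 = 121, hash=100+121 mod 127 = 94
Option D: s[1]='d'->'f', delta=(6-4)*3^2 mod 127 = 18, hash=100+18 mod 127 = 118

Answer: B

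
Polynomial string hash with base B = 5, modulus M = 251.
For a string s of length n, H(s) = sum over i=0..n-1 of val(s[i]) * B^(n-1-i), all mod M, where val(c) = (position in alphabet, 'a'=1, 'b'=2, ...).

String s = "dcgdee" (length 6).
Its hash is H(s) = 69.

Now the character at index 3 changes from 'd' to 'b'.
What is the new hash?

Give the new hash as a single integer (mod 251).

val('d') = 4, val('b') = 2
Position k = 3, exponent = n-1-k = 2
B^2 mod M = 5^2 mod 251 = 25
Delta = (2 - 4) * 25 mod 251 = 201
New hash = (69 + 201) mod 251 = 19

Answer: 19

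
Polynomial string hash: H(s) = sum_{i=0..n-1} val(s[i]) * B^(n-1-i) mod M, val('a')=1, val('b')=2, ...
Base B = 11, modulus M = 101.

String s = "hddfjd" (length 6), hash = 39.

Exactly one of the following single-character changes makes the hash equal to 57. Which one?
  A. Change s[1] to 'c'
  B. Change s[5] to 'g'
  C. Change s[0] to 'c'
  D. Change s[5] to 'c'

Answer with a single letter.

Option A: s[1]='d'->'c', delta=(3-4)*11^4 mod 101 = 4, hash=39+4 mod 101 = 43
Option B: s[5]='d'->'g', delta=(7-4)*11^0 mod 101 = 3, hash=39+3 mod 101 = 42
Option C: s[0]='h'->'c', delta=(3-8)*11^5 mod 101 = 18, hash=39+18 mod 101 = 57 <-- target
Option D: s[5]='d'->'c', delta=(3-4)*11^0 mod 101 = 100, hash=39+100 mod 101 = 38

Answer: C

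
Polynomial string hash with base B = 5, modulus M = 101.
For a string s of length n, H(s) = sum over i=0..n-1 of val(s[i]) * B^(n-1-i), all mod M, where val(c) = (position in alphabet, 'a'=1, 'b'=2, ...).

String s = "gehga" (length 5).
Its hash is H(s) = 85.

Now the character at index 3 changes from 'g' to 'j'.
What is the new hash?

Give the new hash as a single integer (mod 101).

Answer: 100

Derivation:
val('g') = 7, val('j') = 10
Position k = 3, exponent = n-1-k = 1
B^1 mod M = 5^1 mod 101 = 5
Delta = (10 - 7) * 5 mod 101 = 15
New hash = (85 + 15) mod 101 = 100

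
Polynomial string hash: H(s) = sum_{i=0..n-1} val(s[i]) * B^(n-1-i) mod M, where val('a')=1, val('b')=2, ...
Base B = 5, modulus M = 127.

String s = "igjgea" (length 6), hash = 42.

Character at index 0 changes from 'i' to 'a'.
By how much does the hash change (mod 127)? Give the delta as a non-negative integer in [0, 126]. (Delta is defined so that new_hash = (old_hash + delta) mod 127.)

Delta formula: (val(new) - val(old)) * B^(n-1-k) mod M
  val('a') - val('i') = 1 - 9 = -8
  B^(n-1-k) = 5^5 mod 127 = 77
  Delta = -8 * 77 mod 127 = 19

Answer: 19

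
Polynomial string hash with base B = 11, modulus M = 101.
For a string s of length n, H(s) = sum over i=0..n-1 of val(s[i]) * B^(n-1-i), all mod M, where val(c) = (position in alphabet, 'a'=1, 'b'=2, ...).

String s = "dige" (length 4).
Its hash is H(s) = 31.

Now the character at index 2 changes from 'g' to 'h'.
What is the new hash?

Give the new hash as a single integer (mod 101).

Answer: 42

Derivation:
val('g') = 7, val('h') = 8
Position k = 2, exponent = n-1-k = 1
B^1 mod M = 11^1 mod 101 = 11
Delta = (8 - 7) * 11 mod 101 = 11
New hash = (31 + 11) mod 101 = 42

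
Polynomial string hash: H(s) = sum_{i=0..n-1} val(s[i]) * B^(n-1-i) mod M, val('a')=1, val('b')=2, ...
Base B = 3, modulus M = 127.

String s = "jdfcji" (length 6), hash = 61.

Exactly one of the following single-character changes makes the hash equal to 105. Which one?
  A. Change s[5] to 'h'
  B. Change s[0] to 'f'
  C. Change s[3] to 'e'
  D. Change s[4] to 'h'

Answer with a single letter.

Option A: s[5]='i'->'h', delta=(8-9)*3^0 mod 127 = 126, hash=61+126 mod 127 = 60
Option B: s[0]='j'->'f', delta=(6-10)*3^5 mod 127 = 44, hash=61+44 mod 127 = 105 <-- target
Option C: s[3]='c'->'e', delta=(5-3)*3^2 mod 127 = 18, hash=61+18 mod 127 = 79
Option D: s[4]='j'->'h', delta=(8-10)*3^1 mod 127 = 121, hash=61+121 mod 127 = 55

Answer: B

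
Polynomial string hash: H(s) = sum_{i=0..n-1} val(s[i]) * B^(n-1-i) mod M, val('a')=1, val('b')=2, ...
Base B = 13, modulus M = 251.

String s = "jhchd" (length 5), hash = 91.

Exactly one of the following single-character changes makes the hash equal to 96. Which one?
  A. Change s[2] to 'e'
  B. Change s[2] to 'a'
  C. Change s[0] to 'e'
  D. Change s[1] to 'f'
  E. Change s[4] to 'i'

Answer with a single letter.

Answer: E

Derivation:
Option A: s[2]='c'->'e', delta=(5-3)*13^2 mod 251 = 87, hash=91+87 mod 251 = 178
Option B: s[2]='c'->'a', delta=(1-3)*13^2 mod 251 = 164, hash=91+164 mod 251 = 4
Option C: s[0]='j'->'e', delta=(5-10)*13^4 mod 251 = 14, hash=91+14 mod 251 = 105
Option D: s[1]='h'->'f', delta=(6-8)*13^3 mod 251 = 124, hash=91+124 mod 251 = 215
Option E: s[4]='d'->'i', delta=(9-4)*13^0 mod 251 = 5, hash=91+5 mod 251 = 96 <-- target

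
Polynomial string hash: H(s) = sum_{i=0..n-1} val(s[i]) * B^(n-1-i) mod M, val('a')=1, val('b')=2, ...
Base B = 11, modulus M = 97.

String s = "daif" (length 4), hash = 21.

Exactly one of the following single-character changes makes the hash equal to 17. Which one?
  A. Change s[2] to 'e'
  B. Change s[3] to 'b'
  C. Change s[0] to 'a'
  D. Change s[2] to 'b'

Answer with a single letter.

Answer: B

Derivation:
Option A: s[2]='i'->'e', delta=(5-9)*11^1 mod 97 = 53, hash=21+53 mod 97 = 74
Option B: s[3]='f'->'b', delta=(2-6)*11^0 mod 97 = 93, hash=21+93 mod 97 = 17 <-- target
Option C: s[0]='d'->'a', delta=(1-4)*11^3 mod 97 = 81, hash=21+81 mod 97 = 5
Option D: s[2]='i'->'b', delta=(2-9)*11^1 mod 97 = 20, hash=21+20 mod 97 = 41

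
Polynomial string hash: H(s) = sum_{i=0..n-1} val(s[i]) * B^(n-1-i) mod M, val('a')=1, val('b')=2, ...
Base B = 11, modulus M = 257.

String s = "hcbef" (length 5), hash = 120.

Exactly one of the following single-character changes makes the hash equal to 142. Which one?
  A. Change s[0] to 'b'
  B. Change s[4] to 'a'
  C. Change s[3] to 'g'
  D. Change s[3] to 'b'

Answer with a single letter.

Option A: s[0]='h'->'b', delta=(2-8)*11^4 mod 257 = 48, hash=120+48 mod 257 = 168
Option B: s[4]='f'->'a', delta=(1-6)*11^0 mod 257 = 252, hash=120+252 mod 257 = 115
Option C: s[3]='e'->'g', delta=(7-5)*11^1 mod 257 = 22, hash=120+22 mod 257 = 142 <-- target
Option D: s[3]='e'->'b', delta=(2-5)*11^1 mod 257 = 224, hash=120+224 mod 257 = 87

Answer: C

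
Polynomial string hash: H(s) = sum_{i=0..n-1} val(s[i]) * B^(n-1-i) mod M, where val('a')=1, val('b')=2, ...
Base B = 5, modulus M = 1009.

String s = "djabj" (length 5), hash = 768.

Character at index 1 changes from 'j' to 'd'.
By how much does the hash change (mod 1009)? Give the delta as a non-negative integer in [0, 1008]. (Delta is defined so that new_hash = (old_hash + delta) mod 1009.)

Answer: 259

Derivation:
Delta formula: (val(new) - val(old)) * B^(n-1-k) mod M
  val('d') - val('j') = 4 - 10 = -6
  B^(n-1-k) = 5^3 mod 1009 = 125
  Delta = -6 * 125 mod 1009 = 259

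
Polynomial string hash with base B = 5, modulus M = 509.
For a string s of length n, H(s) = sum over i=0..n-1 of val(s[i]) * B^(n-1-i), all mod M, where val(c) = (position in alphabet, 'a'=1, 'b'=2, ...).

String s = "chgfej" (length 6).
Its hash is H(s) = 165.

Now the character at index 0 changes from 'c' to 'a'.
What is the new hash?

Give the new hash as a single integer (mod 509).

Answer: 23

Derivation:
val('c') = 3, val('a') = 1
Position k = 0, exponent = n-1-k = 5
B^5 mod M = 5^5 mod 509 = 71
Delta = (1 - 3) * 71 mod 509 = 367
New hash = (165 + 367) mod 509 = 23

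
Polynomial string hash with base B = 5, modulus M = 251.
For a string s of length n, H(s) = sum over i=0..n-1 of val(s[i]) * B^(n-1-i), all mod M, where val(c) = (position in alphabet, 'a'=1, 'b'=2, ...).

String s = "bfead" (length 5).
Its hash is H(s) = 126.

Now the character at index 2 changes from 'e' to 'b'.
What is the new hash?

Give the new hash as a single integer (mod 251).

val('e') = 5, val('b') = 2
Position k = 2, exponent = n-1-k = 2
B^2 mod M = 5^2 mod 251 = 25
Delta = (2 - 5) * 25 mod 251 = 176
New hash = (126 + 176) mod 251 = 51

Answer: 51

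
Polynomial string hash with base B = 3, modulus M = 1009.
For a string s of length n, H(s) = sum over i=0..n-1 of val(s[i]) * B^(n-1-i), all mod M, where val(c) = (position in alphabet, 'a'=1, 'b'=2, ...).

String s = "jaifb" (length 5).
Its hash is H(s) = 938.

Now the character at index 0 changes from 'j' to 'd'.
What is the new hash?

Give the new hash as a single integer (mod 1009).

val('j') = 10, val('d') = 4
Position k = 0, exponent = n-1-k = 4
B^4 mod M = 3^4 mod 1009 = 81
Delta = (4 - 10) * 81 mod 1009 = 523
New hash = (938 + 523) mod 1009 = 452

Answer: 452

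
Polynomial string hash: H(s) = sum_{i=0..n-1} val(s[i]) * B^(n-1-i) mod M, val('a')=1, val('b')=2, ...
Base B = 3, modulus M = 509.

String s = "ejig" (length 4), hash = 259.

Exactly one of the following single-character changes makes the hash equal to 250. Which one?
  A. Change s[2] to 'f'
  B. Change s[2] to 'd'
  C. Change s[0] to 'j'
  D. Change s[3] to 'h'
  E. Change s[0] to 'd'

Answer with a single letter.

Option A: s[2]='i'->'f', delta=(6-9)*3^1 mod 509 = 500, hash=259+500 mod 509 = 250 <-- target
Option B: s[2]='i'->'d', delta=(4-9)*3^1 mod 509 = 494, hash=259+494 mod 509 = 244
Option C: s[0]='e'->'j', delta=(10-5)*3^3 mod 509 = 135, hash=259+135 mod 509 = 394
Option D: s[3]='g'->'h', delta=(8-7)*3^0 mod 509 = 1, hash=259+1 mod 509 = 260
Option E: s[0]='e'->'d', delta=(4-5)*3^3 mod 509 = 482, hash=259+482 mod 509 = 232

Answer: A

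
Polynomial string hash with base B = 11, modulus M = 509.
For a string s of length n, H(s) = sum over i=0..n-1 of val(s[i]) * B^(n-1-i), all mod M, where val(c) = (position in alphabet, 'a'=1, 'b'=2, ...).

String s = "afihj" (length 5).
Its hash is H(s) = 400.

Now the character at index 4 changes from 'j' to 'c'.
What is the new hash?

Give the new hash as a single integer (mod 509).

Answer: 393

Derivation:
val('j') = 10, val('c') = 3
Position k = 4, exponent = n-1-k = 0
B^0 mod M = 11^0 mod 509 = 1
Delta = (3 - 10) * 1 mod 509 = 502
New hash = (400 + 502) mod 509 = 393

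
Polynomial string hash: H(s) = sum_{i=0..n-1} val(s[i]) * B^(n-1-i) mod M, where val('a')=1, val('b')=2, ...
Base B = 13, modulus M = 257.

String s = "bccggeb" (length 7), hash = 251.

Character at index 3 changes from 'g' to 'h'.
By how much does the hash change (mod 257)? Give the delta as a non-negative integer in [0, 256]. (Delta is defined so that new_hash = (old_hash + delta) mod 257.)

Delta formula: (val(new) - val(old)) * B^(n-1-k) mod M
  val('h') - val('g') = 8 - 7 = 1
  B^(n-1-k) = 13^3 mod 257 = 141
  Delta = 1 * 141 mod 257 = 141

Answer: 141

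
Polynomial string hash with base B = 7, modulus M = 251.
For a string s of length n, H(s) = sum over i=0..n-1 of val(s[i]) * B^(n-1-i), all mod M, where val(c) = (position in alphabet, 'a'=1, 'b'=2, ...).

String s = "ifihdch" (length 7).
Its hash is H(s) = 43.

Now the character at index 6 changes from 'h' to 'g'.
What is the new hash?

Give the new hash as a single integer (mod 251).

val('h') = 8, val('g') = 7
Position k = 6, exponent = n-1-k = 0
B^0 mod M = 7^0 mod 251 = 1
Delta = (7 - 8) * 1 mod 251 = 250
New hash = (43 + 250) mod 251 = 42

Answer: 42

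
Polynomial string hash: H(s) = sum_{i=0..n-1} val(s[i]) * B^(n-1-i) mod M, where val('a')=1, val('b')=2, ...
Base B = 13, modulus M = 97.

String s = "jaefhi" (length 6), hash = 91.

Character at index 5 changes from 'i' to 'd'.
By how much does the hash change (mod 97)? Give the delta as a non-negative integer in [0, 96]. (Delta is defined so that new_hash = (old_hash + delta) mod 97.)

Delta formula: (val(new) - val(old)) * B^(n-1-k) mod M
  val('d') - val('i') = 4 - 9 = -5
  B^(n-1-k) = 13^0 mod 97 = 1
  Delta = -5 * 1 mod 97 = 92

Answer: 92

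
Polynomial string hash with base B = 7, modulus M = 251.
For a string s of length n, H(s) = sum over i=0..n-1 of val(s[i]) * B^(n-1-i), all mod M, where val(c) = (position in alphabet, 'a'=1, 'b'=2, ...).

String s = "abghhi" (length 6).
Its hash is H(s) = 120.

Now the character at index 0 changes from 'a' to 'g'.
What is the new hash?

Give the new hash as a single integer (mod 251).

Answer: 60

Derivation:
val('a') = 1, val('g') = 7
Position k = 0, exponent = n-1-k = 5
B^5 mod M = 7^5 mod 251 = 241
Delta = (7 - 1) * 241 mod 251 = 191
New hash = (120 + 191) mod 251 = 60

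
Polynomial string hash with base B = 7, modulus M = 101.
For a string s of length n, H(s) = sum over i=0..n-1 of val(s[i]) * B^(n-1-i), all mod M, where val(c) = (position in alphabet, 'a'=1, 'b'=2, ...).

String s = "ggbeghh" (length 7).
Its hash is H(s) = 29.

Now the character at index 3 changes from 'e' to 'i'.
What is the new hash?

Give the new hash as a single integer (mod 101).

Answer: 88

Derivation:
val('e') = 5, val('i') = 9
Position k = 3, exponent = n-1-k = 3
B^3 mod M = 7^3 mod 101 = 40
Delta = (9 - 5) * 40 mod 101 = 59
New hash = (29 + 59) mod 101 = 88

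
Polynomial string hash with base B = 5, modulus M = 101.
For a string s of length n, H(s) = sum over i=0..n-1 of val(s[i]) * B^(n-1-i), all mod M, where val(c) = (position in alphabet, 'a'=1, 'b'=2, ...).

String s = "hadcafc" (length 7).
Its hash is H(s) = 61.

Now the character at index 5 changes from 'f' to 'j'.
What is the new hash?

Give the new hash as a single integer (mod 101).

Answer: 81

Derivation:
val('f') = 6, val('j') = 10
Position k = 5, exponent = n-1-k = 1
B^1 mod M = 5^1 mod 101 = 5
Delta = (10 - 6) * 5 mod 101 = 20
New hash = (61 + 20) mod 101 = 81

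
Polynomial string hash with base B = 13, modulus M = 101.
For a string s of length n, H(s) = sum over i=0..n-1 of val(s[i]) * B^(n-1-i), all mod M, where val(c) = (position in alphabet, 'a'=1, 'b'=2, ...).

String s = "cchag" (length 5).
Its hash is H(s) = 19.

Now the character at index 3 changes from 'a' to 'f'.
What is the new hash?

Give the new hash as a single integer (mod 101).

val('a') = 1, val('f') = 6
Position k = 3, exponent = n-1-k = 1
B^1 mod M = 13^1 mod 101 = 13
Delta = (6 - 1) * 13 mod 101 = 65
New hash = (19 + 65) mod 101 = 84

Answer: 84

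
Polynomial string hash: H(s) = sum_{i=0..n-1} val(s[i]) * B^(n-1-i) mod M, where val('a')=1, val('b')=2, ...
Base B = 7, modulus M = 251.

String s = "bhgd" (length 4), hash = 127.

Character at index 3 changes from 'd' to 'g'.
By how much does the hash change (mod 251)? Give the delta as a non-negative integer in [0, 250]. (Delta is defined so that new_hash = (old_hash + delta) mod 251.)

Answer: 3

Derivation:
Delta formula: (val(new) - val(old)) * B^(n-1-k) mod M
  val('g') - val('d') = 7 - 4 = 3
  B^(n-1-k) = 7^0 mod 251 = 1
  Delta = 3 * 1 mod 251 = 3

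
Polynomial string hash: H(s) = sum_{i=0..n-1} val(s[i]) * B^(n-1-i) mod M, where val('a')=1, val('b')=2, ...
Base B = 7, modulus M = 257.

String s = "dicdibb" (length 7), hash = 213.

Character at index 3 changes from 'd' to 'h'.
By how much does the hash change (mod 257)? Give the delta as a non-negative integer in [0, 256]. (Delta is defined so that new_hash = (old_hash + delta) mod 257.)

Answer: 87

Derivation:
Delta formula: (val(new) - val(old)) * B^(n-1-k) mod M
  val('h') - val('d') = 8 - 4 = 4
  B^(n-1-k) = 7^3 mod 257 = 86
  Delta = 4 * 86 mod 257 = 87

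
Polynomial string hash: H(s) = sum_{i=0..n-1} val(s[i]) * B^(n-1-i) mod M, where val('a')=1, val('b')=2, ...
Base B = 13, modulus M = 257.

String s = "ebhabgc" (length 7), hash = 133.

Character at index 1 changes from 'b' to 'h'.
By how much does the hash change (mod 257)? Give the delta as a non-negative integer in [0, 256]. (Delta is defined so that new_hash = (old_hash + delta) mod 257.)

Answer: 82

Derivation:
Delta formula: (val(new) - val(old)) * B^(n-1-k) mod M
  val('h') - val('b') = 8 - 2 = 6
  B^(n-1-k) = 13^5 mod 257 = 185
  Delta = 6 * 185 mod 257 = 82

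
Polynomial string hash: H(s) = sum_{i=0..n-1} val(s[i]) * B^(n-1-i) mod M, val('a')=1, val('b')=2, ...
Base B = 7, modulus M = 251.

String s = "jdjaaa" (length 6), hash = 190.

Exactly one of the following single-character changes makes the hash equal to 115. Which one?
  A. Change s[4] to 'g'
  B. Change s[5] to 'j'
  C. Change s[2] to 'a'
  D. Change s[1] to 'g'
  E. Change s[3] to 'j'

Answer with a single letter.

Answer: C

Derivation:
Option A: s[4]='a'->'g', delta=(7-1)*7^1 mod 251 = 42, hash=190+42 mod 251 = 232
Option B: s[5]='a'->'j', delta=(10-1)*7^0 mod 251 = 9, hash=190+9 mod 251 = 199
Option C: s[2]='j'->'a', delta=(1-10)*7^3 mod 251 = 176, hash=190+176 mod 251 = 115 <-- target
Option D: s[1]='d'->'g', delta=(7-4)*7^4 mod 251 = 175, hash=190+175 mod 251 = 114
Option E: s[3]='a'->'j', delta=(10-1)*7^2 mod 251 = 190, hash=190+190 mod 251 = 129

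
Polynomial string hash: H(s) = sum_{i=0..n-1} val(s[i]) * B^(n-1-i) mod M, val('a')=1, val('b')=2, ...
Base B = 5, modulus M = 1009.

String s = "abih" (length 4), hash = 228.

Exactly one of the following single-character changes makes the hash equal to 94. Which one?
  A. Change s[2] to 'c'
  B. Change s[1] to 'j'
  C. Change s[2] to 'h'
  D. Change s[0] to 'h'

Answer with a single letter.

Option A: s[2]='i'->'c', delta=(3-9)*5^1 mod 1009 = 979, hash=228+979 mod 1009 = 198
Option B: s[1]='b'->'j', delta=(10-2)*5^2 mod 1009 = 200, hash=228+200 mod 1009 = 428
Option C: s[2]='i'->'h', delta=(8-9)*5^1 mod 1009 = 1004, hash=228+1004 mod 1009 = 223
Option D: s[0]='a'->'h', delta=(8-1)*5^3 mod 1009 = 875, hash=228+875 mod 1009 = 94 <-- target

Answer: D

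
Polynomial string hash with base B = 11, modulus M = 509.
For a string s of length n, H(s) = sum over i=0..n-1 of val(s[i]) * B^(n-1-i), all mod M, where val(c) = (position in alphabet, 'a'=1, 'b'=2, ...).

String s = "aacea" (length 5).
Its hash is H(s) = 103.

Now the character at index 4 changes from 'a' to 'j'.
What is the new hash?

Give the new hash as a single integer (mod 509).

Answer: 112

Derivation:
val('a') = 1, val('j') = 10
Position k = 4, exponent = n-1-k = 0
B^0 mod M = 11^0 mod 509 = 1
Delta = (10 - 1) * 1 mod 509 = 9
New hash = (103 + 9) mod 509 = 112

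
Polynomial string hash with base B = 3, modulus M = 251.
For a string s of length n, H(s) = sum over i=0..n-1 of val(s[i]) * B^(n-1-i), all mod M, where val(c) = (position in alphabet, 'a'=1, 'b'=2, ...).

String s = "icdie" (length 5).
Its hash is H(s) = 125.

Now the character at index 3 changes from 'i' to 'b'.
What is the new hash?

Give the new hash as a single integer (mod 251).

val('i') = 9, val('b') = 2
Position k = 3, exponent = n-1-k = 1
B^1 mod M = 3^1 mod 251 = 3
Delta = (2 - 9) * 3 mod 251 = 230
New hash = (125 + 230) mod 251 = 104

Answer: 104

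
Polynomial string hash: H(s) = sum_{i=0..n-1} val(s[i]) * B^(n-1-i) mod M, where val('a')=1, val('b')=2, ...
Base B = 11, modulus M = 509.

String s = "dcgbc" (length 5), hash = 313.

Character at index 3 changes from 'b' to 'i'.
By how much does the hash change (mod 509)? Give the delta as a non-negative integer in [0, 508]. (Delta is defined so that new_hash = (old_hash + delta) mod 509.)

Delta formula: (val(new) - val(old)) * B^(n-1-k) mod M
  val('i') - val('b') = 9 - 2 = 7
  B^(n-1-k) = 11^1 mod 509 = 11
  Delta = 7 * 11 mod 509 = 77

Answer: 77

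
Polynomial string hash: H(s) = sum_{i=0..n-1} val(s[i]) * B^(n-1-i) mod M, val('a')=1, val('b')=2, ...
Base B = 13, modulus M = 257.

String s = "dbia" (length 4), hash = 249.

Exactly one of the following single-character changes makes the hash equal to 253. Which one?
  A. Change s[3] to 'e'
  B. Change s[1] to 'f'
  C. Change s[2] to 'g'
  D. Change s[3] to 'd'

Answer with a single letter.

Option A: s[3]='a'->'e', delta=(5-1)*13^0 mod 257 = 4, hash=249+4 mod 257 = 253 <-- target
Option B: s[1]='b'->'f', delta=(6-2)*13^2 mod 257 = 162, hash=249+162 mod 257 = 154
Option C: s[2]='i'->'g', delta=(7-9)*13^1 mod 257 = 231, hash=249+231 mod 257 = 223
Option D: s[3]='a'->'d', delta=(4-1)*13^0 mod 257 = 3, hash=249+3 mod 257 = 252

Answer: A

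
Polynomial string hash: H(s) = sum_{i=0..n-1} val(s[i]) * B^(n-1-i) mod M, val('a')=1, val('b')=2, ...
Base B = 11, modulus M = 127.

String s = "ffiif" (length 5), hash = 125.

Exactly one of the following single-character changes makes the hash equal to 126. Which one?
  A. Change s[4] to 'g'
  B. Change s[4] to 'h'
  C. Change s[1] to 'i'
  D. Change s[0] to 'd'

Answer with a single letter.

Answer: A

Derivation:
Option A: s[4]='f'->'g', delta=(7-6)*11^0 mod 127 = 1, hash=125+1 mod 127 = 126 <-- target
Option B: s[4]='f'->'h', delta=(8-6)*11^0 mod 127 = 2, hash=125+2 mod 127 = 0
Option C: s[1]='f'->'i', delta=(9-6)*11^3 mod 127 = 56, hash=125+56 mod 127 = 54
Option D: s[0]='f'->'d', delta=(4-6)*11^4 mod 127 = 55, hash=125+55 mod 127 = 53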